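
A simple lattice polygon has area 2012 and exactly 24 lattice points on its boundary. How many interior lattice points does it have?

Pick's theorem A = I + B/2 − 1 rearranges to I = A − B/2 + 1 = 2012 − 24/2 + 1 = 2001.

2001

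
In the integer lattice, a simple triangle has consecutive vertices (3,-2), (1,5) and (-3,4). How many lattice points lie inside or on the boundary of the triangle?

20

By the shoelace formula, twice the signed area is |[3·5 − 1·(-2)] + [1·4 − (-3)·5] + [(-3)·(-2) − 3·4]| = 30, so the area is 15.
The number of boundary lattice points is Σ gcd(|Δx|,|Δy|) = gcd(2,7) + gcd(4,1) + gcd(6,6) = 1+1+6 = 8.
Pick's theorem gives I = A − B/2 + 1 = 15 − 8/2 + 1 = 12, so the closed region contains I + B = 12 + 8 = 20 lattice points.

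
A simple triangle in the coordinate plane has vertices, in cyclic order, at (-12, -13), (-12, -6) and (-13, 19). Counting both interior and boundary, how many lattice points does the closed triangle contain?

Using the shoelace formula, 2A = |((-12)·(-6) − (-12)·(-13)) + ((-12)·19 − (-13)·(-6)) + ((-13)·(-13) − (-12)·19)| = 7, so the area is 7/2.
The number of boundary lattice points is Σ gcd(|Δx|,|Δy|) = gcd(0,7) + gcd(1,25) + gcd(1,32) = 7+1+1 = 9.
Pick's theorem gives I = A − B/2 + 1 = 7/2 − 9/2 + 1 = 0, so the closed region contains I + B = 0 + 9 = 9 lattice points.

9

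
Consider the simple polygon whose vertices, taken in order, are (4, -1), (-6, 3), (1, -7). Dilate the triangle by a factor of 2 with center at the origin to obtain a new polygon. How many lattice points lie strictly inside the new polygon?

By the shoelace formula, twice the signed area is |(4·3 − (-6)·(-1)) + ((-6)·(-7) − 1·3) + (1·(-1) − 4·(-7))| = 72, so the area is 36.
Summing gcd(|Δx|,|Δy|) over the edges gives the boundary count: gcd(10,4) + gcd(7,10) + gcd(3,6) = 2+1+3 = 6.
Scaling by 2 multiplies the area by 2² = 4 (so the new area is 144) and multiplies the boundary lattice-point count by 2, giving 12.
By Pick's theorem, the interior count of the dilated polygon is 144 − 12/2 + 1 = 139.

139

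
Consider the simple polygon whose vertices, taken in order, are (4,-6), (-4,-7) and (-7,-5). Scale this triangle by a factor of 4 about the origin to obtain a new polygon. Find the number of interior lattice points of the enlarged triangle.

The shoelace formula gives twice the area as |(4·(-7) − (-4)·(-6)) + ((-4)·(-5) − (-7)·(-7)) + ((-7)·(-6) − 4·(-5))| = 19, so the area is 9.5.
Summing gcd(|Δx|,|Δy|) over the edges gives the boundary count: gcd(8,1) + gcd(3,2) + gcd(11,1) = 1+1+1 = 3.
Scaling by 4 multiplies the area by 4² = 16 (so the new area is 152) and multiplies the boundary lattice-point count by 4, giving 12.
By Pick's theorem, the interior count of the dilated polygon is 152 − 12/2 + 1 = 147.

147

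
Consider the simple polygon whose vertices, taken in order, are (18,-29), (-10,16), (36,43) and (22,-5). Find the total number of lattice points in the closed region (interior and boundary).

Using the shoelace formula, 2A = |[18·16 − (-10)·(-29)] + [(-10)·43 − 36·16] + [36·(-5) − 22·43] + [22·(-29) − 18·(-5)]| = 2682, so the area is 1341.
The number of boundary lattice points is Σ gcd(|Δx|,|Δy|) = gcd(28,45) + gcd(46,27) + gcd(14,48) + gcd(4,24) = 1+1+2+4 = 8.
Pick's theorem gives I = A − B/2 + 1 = 1341 − 8/2 + 1 = 1338, so the closed region contains I + B = 1338 + 8 = 1346 lattice points.

1346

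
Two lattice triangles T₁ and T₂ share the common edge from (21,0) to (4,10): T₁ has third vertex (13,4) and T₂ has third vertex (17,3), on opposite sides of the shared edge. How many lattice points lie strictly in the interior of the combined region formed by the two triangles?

The union is the simple quadrilateral with vertices (21,0), (13,4), (4,10), (17,3) in order.
By the shoelace formula, twice the signed area is |(21·4 − 13·0) + (13·10 − 4·4) + (4·3 − 17·10) + (17·0 − 21·3)| = 23, so the area is 23/2.
Summing gcd(|Δx|,|Δy|) over the edges gives the boundary count: gcd(8,4) + gcd(9,6) + gcd(13,7) + gcd(4,3) = 4+3+1+1 = 9.
By Pick's theorem I = A − B/2 + 1 = 23/2 − 9/2 + 1 = 8.

8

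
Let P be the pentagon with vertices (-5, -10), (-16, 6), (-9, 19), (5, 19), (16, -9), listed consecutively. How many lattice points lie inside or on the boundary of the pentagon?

Using the shoelace formula, 2A = |((-5)·6 − (-16)·(-10)) + ((-16)·19 − (-9)·6) + ((-9)·19 − 5·19) + (5·(-9) − 16·19) + (16·(-10) − (-5)·(-9))| = 1260, so the area is 630.
The number of boundary lattice points is Σ gcd(|Δx|,|Δy|) = gcd(11,16) + gcd(7,13) + gcd(14,0) + gcd(11,28) + gcd(21,1) = 1+1+14+1+1 = 18.
Pick's theorem gives I = A − B/2 + 1 = 630 − 18/2 + 1 = 622, so the closed region contains I + B = 622 + 18 = 640 lattice points.

640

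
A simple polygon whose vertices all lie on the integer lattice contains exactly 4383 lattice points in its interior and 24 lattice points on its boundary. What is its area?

4394

By Pick's theorem, A = I + B/2 − 1 = 4383 + 24/2 − 1 = 4394.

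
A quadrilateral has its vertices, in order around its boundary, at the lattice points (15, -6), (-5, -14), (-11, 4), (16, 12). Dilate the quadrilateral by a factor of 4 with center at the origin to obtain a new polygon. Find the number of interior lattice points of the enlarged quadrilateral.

The shoelace formula gives twice the area as |(15·(-14) − (-5)·(-6)) + ((-5)·4 − (-11)·(-14)) + ((-11)·12 − 16·4) + (16·(-6) − 15·12)| = 886, so the area is 443.
Along each edge there are gcd(|Δx|,|Δy|)+1 lattice points, so counting each shared vertex once the boundary has gcd(20,8) + gcd(6,18) + gcd(27,8) + gcd(1,18) = 4+6+1+1 = 12.
Scaling by 4 multiplies the area by 4² = 16 (so the new area is 7088) and multiplies the boundary lattice-point count by 4, giving 48.
By Pick's theorem, the interior count of the dilated polygon is 7088 − 48/2 + 1 = 7065.

7065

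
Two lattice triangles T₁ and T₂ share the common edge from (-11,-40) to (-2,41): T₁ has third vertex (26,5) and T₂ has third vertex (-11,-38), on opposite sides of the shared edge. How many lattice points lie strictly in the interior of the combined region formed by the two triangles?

The union is the simple quadrilateral with vertices (-11,-40), (26,5), (-2,41), (-11,-38) in order.
The shoelace formula gives twice the area as |((-11)·5 − 26·(-40)) + (26·41 − (-2)·5) + ((-2)·(-38) − (-11)·41) + ((-11)·(-40) − (-11)·(-38))| = 2610, so the area is 1305.
Summing gcd(|Δx|,|Δy|) over the edges gives the boundary count: gcd(37,45) + gcd(28,36) + gcd(9,79) + gcd(0,2) = 1+4+1+2 = 8.
By Pick's theorem I = A − B/2 + 1 = 1305 − 8/2 + 1 = 1302.

1302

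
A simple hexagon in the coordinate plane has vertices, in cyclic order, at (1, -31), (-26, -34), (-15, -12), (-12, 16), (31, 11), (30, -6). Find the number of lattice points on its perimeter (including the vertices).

18

Summing gcd(|Δx|,|Δy|) over the edges gives the boundary count: gcd(27,3) + gcd(11,22) + gcd(3,28) + gcd(43,5) + gcd(1,17) + gcd(29,25) = 3+11+1+1+1+1 = 18.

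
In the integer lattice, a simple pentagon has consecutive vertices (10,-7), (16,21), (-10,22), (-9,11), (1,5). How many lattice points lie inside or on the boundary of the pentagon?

435

The shoelace formula gives twice the area as |(10·21 − 16·(-7)) + (16·22 − (-10)·21) + ((-10)·11 − (-9)·22) + ((-9)·5 − 1·11) + (1·(-7) − 10·5)| = 859, so the area is 429.5.
Summing gcd(|Δx|,|Δy|) over the edges gives the boundary count: gcd(6,28) + gcd(26,1) + gcd(1,11) + gcd(10,6) + gcd(9,12) = 2+1+1+2+3 = 9.
Pick's theorem gives I = A − B/2 + 1 = 429.5 − 9/2 + 1 = 426, so the closed region contains I + B = 426 + 9 = 435 lattice points.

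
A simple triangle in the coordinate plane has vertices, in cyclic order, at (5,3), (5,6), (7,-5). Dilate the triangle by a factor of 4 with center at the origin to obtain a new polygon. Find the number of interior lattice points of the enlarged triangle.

Using the shoelace formula, 2A = |(5·6 − 5·3) + (5·(-5) − 7·6) + (7·3 − 5·(-5))| = 6, so the area is 3.
The number of boundary lattice points is Σ gcd(|Δx|,|Δy|) = gcd(0,3) + gcd(2,11) + gcd(2,8) = 3+1+2 = 6.
Scaling by 4 multiplies the area by 4² = 16 (so the new area is 48) and multiplies the boundary lattice-point count by 4, giving 24.
By Pick's theorem, the interior count of the dilated polygon is 48 − 24/2 + 1 = 37.

37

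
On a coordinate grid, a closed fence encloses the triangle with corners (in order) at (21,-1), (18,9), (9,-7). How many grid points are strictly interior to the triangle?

Using the shoelace formula, 2A = |[21·9 − 18·(-1)] + [18·(-7) − 9·9] + [9·(-1) − 21·(-7)]| = 138, so the area is 69.
The number of boundary lattice points is Σ gcd(|Δx|,|Δy|) = gcd(3,10) + gcd(9,16) + gcd(12,6) = 1+1+6 = 8.
By Pick's theorem A = I + B/2 − 1, so I = 69 − 8/2 + 1 = 66.

66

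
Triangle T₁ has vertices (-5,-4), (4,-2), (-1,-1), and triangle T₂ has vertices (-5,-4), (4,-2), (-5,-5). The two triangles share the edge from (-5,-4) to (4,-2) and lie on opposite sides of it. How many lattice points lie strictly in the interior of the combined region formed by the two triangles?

12

The union is the simple quadrilateral with vertices (-5,-4), (-1,-1), (4,-2), (-5,-5) in order.
Using the shoelace formula, 2A = |((-5)·(-1) − (-1)·(-4)) + ((-1)·(-2) − 4·(-1)) + (4·(-5) − (-5)·(-2)) + ((-5)·(-4) − (-5)·(-5))| = 28, so the area is 14.
Summing gcd(|Δx|,|Δy|) over the edges gives the boundary count: gcd(4,3) + gcd(5,1) + gcd(9,3) + gcd(0,1) = 1+1+3+1 = 6.
By Pick's theorem I = A − B/2 + 1 = 14 − 6/2 + 1 = 12.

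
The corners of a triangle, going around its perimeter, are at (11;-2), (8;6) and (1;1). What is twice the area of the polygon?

71

The shoelace formula gives twice the area as |(11·6 − 8·(-2)) + (8·1 − 1·6) + (1·(-2) − 11·1)| = 71, so the area is 35.5.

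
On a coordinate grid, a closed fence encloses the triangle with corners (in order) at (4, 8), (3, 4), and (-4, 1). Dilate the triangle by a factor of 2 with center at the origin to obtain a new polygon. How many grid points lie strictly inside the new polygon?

48

By the shoelace formula, twice the signed area is |(4·4 − 3·8) + (3·1 − (-4)·4) + ((-4)·8 − 4·1)| = 25, so the area is 12.5.
The number of boundary lattice points is Σ gcd(|Δx|,|Δy|) = gcd(1,4) + gcd(7,3) + gcd(8,7) = 1+1+1 = 3.
Scaling by 2 multiplies the area by 2² = 4 (so the new area is 50) and multiplies the boundary lattice-point count by 2, giving 6.
By Pick's theorem, the interior count of the dilated polygon is 50 − 6/2 + 1 = 48.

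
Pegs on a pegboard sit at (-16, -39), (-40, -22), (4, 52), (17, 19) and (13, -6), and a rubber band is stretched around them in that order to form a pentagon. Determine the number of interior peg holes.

2478

The shoelace formula gives twice the area as |((-16)·(-22) − (-40)·(-39)) + ((-40)·52 − 4·(-22)) + (4·19 − 17·52) + (17·(-6) − 13·19) + (13·(-39) − (-16)·(-6))| = 4960, so the area is 2480.
The number of boundary lattice points is Σ gcd(|Δx|,|Δy|) = gcd(24,17) + gcd(44,74) + gcd(13,33) + gcd(4,25) + gcd(29,33) = 1+2+1+1+1 = 6.
Pick's theorem gives I = A − B/2 + 1 = 2480 − 6/2 + 1 = 2478.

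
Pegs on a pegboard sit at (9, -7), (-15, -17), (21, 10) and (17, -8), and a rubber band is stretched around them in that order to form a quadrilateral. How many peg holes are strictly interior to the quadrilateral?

212

Using the shoelace formula, 2A = |[9·(-17) − (-15)·(-7)] + [(-15)·10 − 21·(-17)] + [21·(-8) − 17·10] + [17·(-7) − 9·(-8)]| = 436, so the area is 218.
Summing gcd(|Δx|,|Δy|) over the edges gives the boundary count: gcd(24,10) + gcd(36,27) + gcd(4,18) + gcd(8,1) = 2+9+2+1 = 14.
By Pick's theorem A = I + B/2 − 1, so I = 218 − 14/2 + 1 = 212.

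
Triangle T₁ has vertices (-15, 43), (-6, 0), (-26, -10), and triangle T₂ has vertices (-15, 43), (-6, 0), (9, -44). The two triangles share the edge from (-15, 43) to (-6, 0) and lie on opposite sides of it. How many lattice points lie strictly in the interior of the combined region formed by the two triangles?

The union is the simple quadrilateral with vertices (-15, 43), (-26, -10), (-6, 0), (9, -44) in order.
By the shoelace formula, twice the signed area is |[(-15)·(-10) − (-26)·43] + [(-26)·0 − (-6)·(-10)] + [(-6)·(-44) − 9·0] + [9·43 − (-15)·(-44)]| = 1199, so the area is 599.5.
The number of boundary lattice points is Σ gcd(|Δx|,|Δy|) = gcd(11,53) + gcd(20,10) + gcd(15,44) + gcd(24,87) = 1+10+1+3 = 15.
By Pick's theorem I = A − B/2 + 1 = 599.5 − 15/2 + 1 = 593.

593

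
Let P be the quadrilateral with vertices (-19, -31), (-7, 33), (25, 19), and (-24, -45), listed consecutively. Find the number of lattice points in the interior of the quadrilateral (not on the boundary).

By the shoelace formula, twice the signed area is |((-19)·33 − (-7)·(-31)) + ((-7)·19 − 25·33) + (25·(-45) − (-24)·19) + ((-24)·(-31) − (-19)·(-45))| = 2582, so the area is 1291.
The number of boundary lattice points is Σ gcd(|Δx|,|Δy|) = gcd(12,64) + gcd(32,14) + gcd(49,64) + gcd(5,14) = 4+2+1+1 = 8.
Pick's theorem gives I = A − B/2 + 1 = 1291 − 8/2 + 1 = 1288.

1288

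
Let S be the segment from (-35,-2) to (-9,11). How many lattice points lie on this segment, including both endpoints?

The number of lattice points on a segment between lattice points is gcd(|Δx|,|Δy|) + 1 = gcd(26,13) + 1 = 13 + 1 = 14.

14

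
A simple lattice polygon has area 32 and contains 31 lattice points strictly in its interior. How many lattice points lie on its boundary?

Pick's theorem gives A = I + B/2 − 1, so B = 2(A − I + 1) = 2(32 − 31 + 1) = 4.

4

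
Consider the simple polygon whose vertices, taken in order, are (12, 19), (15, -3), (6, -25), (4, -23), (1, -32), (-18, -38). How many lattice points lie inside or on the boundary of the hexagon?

Using the shoelace formula, 2A = |(12·(-3) − 15·19) + (15·(-25) − 6·(-3)) + (6·(-23) − 4·(-25)) + (4·(-32) − 1·(-23)) + (1·(-38) − (-18)·(-32)) + ((-18)·19 − 12·(-38))| = 1321, so the area is 1321/2.
The number of boundary lattice points is Σ gcd(|Δx|,|Δy|) = gcd(3,22) + gcd(9,22) + gcd(2,2) + gcd(3,9) + gcd(19,6) + gcd(30,57) = 1+1+2+3+1+3 = 11.
Pick's theorem gives I = A − B/2 + 1 = 1321/2 − 11/2 + 1 = 656, so the closed region contains I + B = 656 + 11 = 667 lattice points.

667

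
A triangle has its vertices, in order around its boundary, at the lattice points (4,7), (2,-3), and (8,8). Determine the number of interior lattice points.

By the shoelace formula, twice the signed area is |[4·(-3) − 2·7] + [2·8 − 8·(-3)] + [8·7 − 4·8]| = 38, so the area is 19.
Along each edge there are gcd(|Δx|,|Δy|)+1 lattice points, so counting each shared vertex once the boundary has gcd(2,10) + gcd(6,11) + gcd(4,1) = 2+1+1 = 4.
Pick's theorem gives I = A − B/2 + 1 = 19 − 4/2 + 1 = 18.

18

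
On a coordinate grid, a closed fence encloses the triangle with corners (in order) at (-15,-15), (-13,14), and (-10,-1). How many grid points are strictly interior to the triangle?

Using the shoelace formula, 2A = |((-15)·14 − (-13)·(-15)) + ((-13)·(-1) − (-10)·14) + ((-10)·(-15) − (-15)·(-1))| = 117, so the area is 117/2.
The number of boundary lattice points is Σ gcd(|Δx|,|Δy|) = gcd(2,29) + gcd(3,15) + gcd(5,14) = 1+3+1 = 5.
By Pick's theorem A = I + B/2 − 1, so I = 117/2 − 5/2 + 1 = 57.

57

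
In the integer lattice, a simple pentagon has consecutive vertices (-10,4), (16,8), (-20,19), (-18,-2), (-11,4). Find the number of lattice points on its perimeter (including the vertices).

Along each edge there are gcd(|Δx|,|Δy|)+1 lattice points, so counting each shared vertex once the boundary has gcd(26,4) + gcd(36,11) + gcd(2,21) + gcd(7,6) + gcd(1,0) = 2+1+1+1+1 = 6.

6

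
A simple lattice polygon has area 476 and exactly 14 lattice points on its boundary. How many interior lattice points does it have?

Pick's theorem A = I + B/2 − 1 rearranges to I = A − B/2 + 1 = 476 − 14/2 + 1 = 470.

470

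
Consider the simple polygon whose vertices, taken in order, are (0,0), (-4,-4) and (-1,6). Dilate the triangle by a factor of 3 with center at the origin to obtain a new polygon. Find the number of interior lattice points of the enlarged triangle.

The shoelace formula gives twice the area as |[0·(-4) − (-4)·0] + [(-4)·6 − (-1)·(-4)] + [(-1)·0 − 0·6]| = 28, so the area is 14.
The number of boundary lattice points is Σ gcd(|Δx|,|Δy|) = gcd(4,4) + gcd(3,10) + gcd(1,6) = 4+1+1 = 6.
Scaling by 3 multiplies the area by 3² = 9 (so the new area is 126) and multiplies the boundary lattice-point count by 3, giving 18.
By Pick's theorem, the interior count of the dilated polygon is 126 − 18/2 + 1 = 118.

118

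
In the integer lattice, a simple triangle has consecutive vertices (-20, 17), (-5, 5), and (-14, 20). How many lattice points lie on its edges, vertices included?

9

The number of boundary lattice points is Σ gcd(|Δx|,|Δy|) = gcd(15,12) + gcd(9,15) + gcd(6,3) = 3+3+3 = 9.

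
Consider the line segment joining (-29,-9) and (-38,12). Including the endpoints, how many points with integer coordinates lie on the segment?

The number of lattice points on a segment between lattice points is gcd(|Δx|,|Δy|) + 1 = gcd(9,21) + 1 = 3 + 1 = 4.

4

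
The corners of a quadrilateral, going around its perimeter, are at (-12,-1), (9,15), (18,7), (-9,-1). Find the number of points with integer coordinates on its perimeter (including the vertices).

6

Summing gcd(|Δx|,|Δy|) over the edges gives the boundary count: gcd(21,16) + gcd(9,8) + gcd(27,8) + gcd(3,0) = 1+1+1+3 = 6.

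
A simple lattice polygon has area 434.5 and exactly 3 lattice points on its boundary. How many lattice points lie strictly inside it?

434

From Pick's theorem, I = A − B/2 + 1 = 434.5 − 3/2 + 1 = 434.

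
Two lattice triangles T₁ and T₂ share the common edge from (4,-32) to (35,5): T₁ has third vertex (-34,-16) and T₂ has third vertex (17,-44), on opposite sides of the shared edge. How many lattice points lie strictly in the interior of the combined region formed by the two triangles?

1375

The union is the simple quadrilateral with vertices (4,-32), (-34,-16), (35,5), (17,-44) in order.
By the shoelace formula, twice the signed area is |[4·(-16) − (-34)·(-32)] + [(-34)·5 − 35·(-16)] + [35·(-44) − 17·5] + [17·(-32) − 4·(-44)]| = 2755, so the area is 1377.5.
The number of boundary lattice points is Σ gcd(|Δx|,|Δy|) = gcd(38,16) + gcd(69,21) + gcd(18,49) + gcd(13,12) = 2+3+1+1 = 7.
By Pick's theorem I = A − B/2 + 1 = 1377.5 − 7/2 + 1 = 1375.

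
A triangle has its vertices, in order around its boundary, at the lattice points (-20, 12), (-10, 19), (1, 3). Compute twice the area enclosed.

By the shoelace formula, twice the signed area is |[(-20)·19 − (-10)·12] + [(-10)·3 − 1·19] + [1·12 − (-20)·3]| = 237, so the area is 118.5.

237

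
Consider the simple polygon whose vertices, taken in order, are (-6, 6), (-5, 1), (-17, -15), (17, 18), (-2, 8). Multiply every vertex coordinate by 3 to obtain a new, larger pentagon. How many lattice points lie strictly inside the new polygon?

1216

The shoelace formula gives twice the area as |((-6)·1 − (-5)·6) + ((-5)·(-15) − (-17)·1) + ((-17)·18 − 17·(-15)) + (17·8 − (-2)·18) + ((-2)·6 − (-6)·8)| = 273, so the area is 136.5.
Along each edge there are gcd(|Δx|,|Δy|)+1 lattice points, so counting each shared vertex once the boundary has gcd(1,5) + gcd(12,16) + gcd(34,33) + gcd(19,10) + gcd(4,2) = 1+4+1+1+2 = 9.
Scaling by 3 multiplies the area by 3² = 9 (so the new area is 1228.5) and multiplies the boundary lattice-point count by 3, giving 27.
By Pick's theorem, the interior count of the dilated polygon is 1228.5 − 27/2 + 1 = 1216.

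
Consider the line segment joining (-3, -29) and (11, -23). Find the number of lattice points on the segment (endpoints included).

3

The number of lattice points on a segment between lattice points is gcd(|Δx|,|Δy|) + 1 = gcd(14,6) + 1 = 2 + 1 = 3.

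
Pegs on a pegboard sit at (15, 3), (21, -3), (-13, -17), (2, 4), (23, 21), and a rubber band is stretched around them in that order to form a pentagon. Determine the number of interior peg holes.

By the shoelace formula, twice the signed area is |[15·(-3) − 21·3] + [21·(-17) − (-13)·(-3)] + [(-13)·4 − 2·(-17)] + [2·21 − 23·4] + [23·3 − 15·21]| = 818, so the area is 409.
Summing gcd(|Δx|,|Δy|) over the edges gives the boundary count: gcd(6,6) + gcd(34,14) + gcd(15,21) + gcd(21,17) + gcd(8,18) = 6+2+3+1+2 = 14.
Pick's theorem gives I = A − B/2 + 1 = 409 − 14/2 + 1 = 403.

403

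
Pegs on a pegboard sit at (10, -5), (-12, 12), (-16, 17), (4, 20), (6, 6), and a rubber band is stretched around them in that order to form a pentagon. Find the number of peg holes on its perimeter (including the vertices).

The number of boundary lattice points is Σ gcd(|Δx|,|Δy|) = gcd(22,17) + gcd(4,5) + gcd(20,3) + gcd(2,14) + gcd(4,11) = 1+1+1+2+1 = 6.

6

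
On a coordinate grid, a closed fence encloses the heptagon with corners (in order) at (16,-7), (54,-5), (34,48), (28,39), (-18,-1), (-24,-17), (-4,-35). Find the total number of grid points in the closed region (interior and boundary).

2688

By the shoelace formula, twice the signed area is |[16·(-5) − 54·(-7)] + [54·48 − 34·(-5)] + [34·39 − 28·48] + [28·(-1) − (-18)·39] + [(-18)·(-17) − (-24)·(-1)] + [(-24)·(-35) − (-4)·(-17)] + [(-4)·(-7) − 16·(-35)]| = 5358, so the area is 2679.
Summing gcd(|Δx|,|Δy|) over the edges gives the boundary count: gcd(38,2) + gcd(20,53) + gcd(6,9) + gcd(46,40) + gcd(6,16) + gcd(20,18) + gcd(20,28) = 2+1+3+2+2+2+4 = 16.
Pick's theorem gives I = A − B/2 + 1 = 2679 − 16/2 + 1 = 2672, so the closed region contains I + B = 2672 + 16 = 2688 lattice points.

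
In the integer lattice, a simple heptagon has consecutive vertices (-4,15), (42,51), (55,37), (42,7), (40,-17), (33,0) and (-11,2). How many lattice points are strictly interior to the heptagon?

1885

The shoelace formula gives twice the area as |((-4)·51 − 42·15) + (42·37 − 55·51) + (55·7 − 42·37) + (42·(-17) − 40·7) + (40·0 − 33·(-17)) + (33·2 − (-11)·0) + ((-11)·15 − (-4)·2)| = 3778, so the area is 1889.
Along each edge there are gcd(|Δx|,|Δy|)+1 lattice points, so counting each shared vertex once the boundary has gcd(46,36) + gcd(13,14) + gcd(13,30) + gcd(2,24) + gcd(7,17) + gcd(44,2) + gcd(7,13) = 2+1+1+2+1+2+1 = 10.
By Pick's theorem A = I + B/2 − 1, so I = 1889 − 10/2 + 1 = 1885.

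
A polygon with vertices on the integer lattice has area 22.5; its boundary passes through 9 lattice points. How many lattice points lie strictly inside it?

From Pick's theorem, I = A − B/2 + 1 = 22.5 − 9/2 + 1 = 19.

19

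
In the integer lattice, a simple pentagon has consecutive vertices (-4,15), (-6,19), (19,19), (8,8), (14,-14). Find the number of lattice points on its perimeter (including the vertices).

Along each edge there are gcd(|Δx|,|Δy|)+1 lattice points, so counting each shared vertex once the boundary has gcd(2,4) + gcd(25,0) + gcd(11,11) + gcd(6,22) + gcd(18,29) = 2+25+11+2+1 = 41.

41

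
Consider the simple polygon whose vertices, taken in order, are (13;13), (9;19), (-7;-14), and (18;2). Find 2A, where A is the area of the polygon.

583

By the shoelace formula, twice the signed area is |(13·19 − 9·13) + (9·(-14) − (-7)·19) + ((-7)·2 − 18·(-14)) + (18·13 − 13·2)| = 583, so the area is 583/2.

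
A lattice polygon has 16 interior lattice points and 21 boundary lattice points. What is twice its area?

51

By Pick's theorem, A = I + B/2 − 1 = 16 + 21/2 − 1 = 51/2.
Hence 2A = 51.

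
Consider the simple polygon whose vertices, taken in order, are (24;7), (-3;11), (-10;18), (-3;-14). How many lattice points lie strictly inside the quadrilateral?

The shoelace formula gives twice the area as |[24·11 − (-3)·7] + [(-3)·18 − (-10)·11] + [(-10)·(-14) − (-3)·18] + [(-3)·7 − 24·(-14)]| = 850, so the area is 425.
The number of boundary lattice points is Σ gcd(|Δx|,|Δy|) = gcd(27,4) + gcd(7,7) + gcd(7,32) + gcd(27,21) = 1+7+1+3 = 12.
By Pick's theorem A = I + B/2 − 1, so I = 425 − 12/2 + 1 = 420.

420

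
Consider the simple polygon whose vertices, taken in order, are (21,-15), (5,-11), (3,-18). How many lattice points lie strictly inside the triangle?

57

By the shoelace formula, twice the signed area is |(21·(-11) − 5·(-15)) + (5·(-18) − 3·(-11)) + (3·(-15) − 21·(-18))| = 120, so the area is 60.
The number of boundary lattice points is Σ gcd(|Δx|,|Δy|) = gcd(16,4) + gcd(2,7) + gcd(18,3) = 4+1+3 = 8.
Pick's theorem gives I = A − B/2 + 1 = 60 − 8/2 + 1 = 57.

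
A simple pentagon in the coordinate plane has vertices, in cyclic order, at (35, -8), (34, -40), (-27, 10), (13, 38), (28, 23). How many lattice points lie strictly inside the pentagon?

The shoelace formula gives twice the area as |[35·(-40) − 34·(-8)] + [34·10 − (-27)·(-40)] + [(-27)·38 − 13·10] + [13·23 − 28·38] + [28·(-8) − 35·23]| = 4818, so the area is 2409.
Along each edge there are gcd(|Δx|,|Δy|)+1 lattice points, so counting each shared vertex once the boundary has gcd(1,32) + gcd(61,50) + gcd(40,28) + gcd(15,15) + gcd(7,31) = 1+1+4+15+1 = 22.
Pick's theorem gives I = A − B/2 + 1 = 2409 − 22/2 + 1 = 2399.

2399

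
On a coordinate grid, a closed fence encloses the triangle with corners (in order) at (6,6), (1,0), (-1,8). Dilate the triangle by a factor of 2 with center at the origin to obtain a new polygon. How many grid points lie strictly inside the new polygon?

The shoelace formula gives twice the area as |(6·0 − 1·6) + (1·8 − (-1)·0) + ((-1)·6 − 6·8)| = 52, so the area is 26.
The number of boundary lattice points is Σ gcd(|Δx|,|Δy|) = gcd(5,6) + gcd(2,8) + gcd(7,2) = 1+2+1 = 4.
Scaling by 2 multiplies the area by 2² = 4 (so the new area is 104) and multiplies the boundary lattice-point count by 2, giving 8.
By Pick's theorem, the interior count of the dilated polygon is 104 − 8/2 + 1 = 101.

101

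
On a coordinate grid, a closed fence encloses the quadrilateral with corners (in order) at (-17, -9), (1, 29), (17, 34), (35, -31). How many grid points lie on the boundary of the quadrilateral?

6

Along each edge there are gcd(|Δx|,|Δy|)+1 lattice points, so counting each shared vertex once the boundary has gcd(18,38) + gcd(16,5) + gcd(18,65) + gcd(52,22) = 2+1+1+2 = 6.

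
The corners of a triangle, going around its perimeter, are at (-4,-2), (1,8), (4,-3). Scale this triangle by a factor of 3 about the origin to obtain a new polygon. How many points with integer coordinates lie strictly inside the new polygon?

The shoelace formula gives twice the area as |[(-4)·8 − 1·(-2)] + [1·(-3) − 4·8] + [4·(-2) − (-4)·(-3)]| = 85, so the area is 85/2.
Summing gcd(|Δx|,|Δy|) over the edges gives the boundary count: gcd(5,10) + gcd(3,11) + gcd(8,1) = 5+1+1 = 7.
Scaling by 3 multiplies the area by 3² = 9 (so the new area is 382.5) and multiplies the boundary lattice-point count by 3, giving 21.
By Pick's theorem, the interior count of the dilated polygon is 382.5 − 21/2 + 1 = 373.

373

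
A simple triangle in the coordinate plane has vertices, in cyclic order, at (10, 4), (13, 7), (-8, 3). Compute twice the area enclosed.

51

By the shoelace formula, twice the signed area is |[10·7 − 13·4] + [13·3 − (-8)·7] + [(-8)·4 − 10·3]| = 51, so the area is 25.5.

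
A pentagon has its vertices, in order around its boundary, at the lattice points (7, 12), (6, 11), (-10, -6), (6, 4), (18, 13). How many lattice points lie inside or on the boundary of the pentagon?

108

Using the shoelace formula, 2A = |(7·11 − 6·12) + (6·(-6) − (-10)·11) + ((-10)·4 − 6·(-6)) + (6·13 − 18·4) + (18·12 − 7·13)| = 206, so the area is 103.
The number of boundary lattice points is Σ gcd(|Δx|,|Δy|) = gcd(1,1) + gcd(16,17) + gcd(16,10) + gcd(12,9) + gcd(11,1) = 1+1+2+3+1 = 8.
Pick's theorem gives I = A − B/2 + 1 = 103 − 8/2 + 1 = 100, so the closed region contains I + B = 100 + 8 = 108 lattice points.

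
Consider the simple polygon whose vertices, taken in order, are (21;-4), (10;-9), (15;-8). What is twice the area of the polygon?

14

The shoelace formula gives twice the area as |[21·(-9) − 10·(-4)] + [10·(-8) − 15·(-9)] + [15·(-4) − 21·(-8)]| = 14, so the area is 7.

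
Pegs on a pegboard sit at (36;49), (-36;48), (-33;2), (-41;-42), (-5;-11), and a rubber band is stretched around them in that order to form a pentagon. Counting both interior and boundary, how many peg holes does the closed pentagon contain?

3437

The shoelace formula gives twice the area as |(36·48 − (-36)·49) + ((-36)·2 − (-33)·48) + ((-33)·(-42) − (-41)·2) + ((-41)·(-11) − (-5)·(-42)) + ((-5)·49 − 36·(-11))| = 6864, so the area is 3432.
Summing gcd(|Δx|,|Δy|) over the edges gives the boundary count: gcd(72,1) + gcd(3,46) + gcd(8,44) + gcd(36,31) + gcd(41,60) = 1+1+4+1+1 = 8.
Pick's theorem gives I = A − B/2 + 1 = 3432 − 8/2 + 1 = 3429, so the closed region contains I + B = 3429 + 8 = 3437 lattice points.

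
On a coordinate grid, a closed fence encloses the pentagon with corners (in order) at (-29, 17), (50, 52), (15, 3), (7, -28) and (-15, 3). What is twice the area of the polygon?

3996

Using the shoelace formula, 2A = |((-29)·52 − 50·17) + (50·3 − 15·52) + (15·(-28) − 7·3) + (7·3 − (-15)·(-28)) + ((-15)·17 − (-29)·3)| = 3996, so the area is 1998.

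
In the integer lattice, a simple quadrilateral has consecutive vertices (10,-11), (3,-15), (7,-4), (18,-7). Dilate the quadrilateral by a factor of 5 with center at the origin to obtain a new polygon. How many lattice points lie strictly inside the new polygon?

The shoelace formula gives twice the area as |(10·(-15) − 3·(-11)) + (3·(-4) − 7·(-15)) + (7·(-7) − 18·(-4)) + (18·(-11) − 10·(-7))| = 129, so the area is 129/2.
The number of boundary lattice points is Σ gcd(|Δx|,|Δy|) = gcd(7,4) + gcd(4,11) + gcd(11,3) + gcd(8,4) = 1+1+1+4 = 7.
Scaling by 5 multiplies the area by 5² = 25 (so the new area is 1612.5) and multiplies the boundary lattice-point count by 5, giving 35.
By Pick's theorem, the interior count of the dilated polygon is 1612.5 − 35/2 + 1 = 1596.

1596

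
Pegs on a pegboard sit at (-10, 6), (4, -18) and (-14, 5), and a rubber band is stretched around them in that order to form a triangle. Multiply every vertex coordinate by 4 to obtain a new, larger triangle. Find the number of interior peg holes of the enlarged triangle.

873

The shoelace formula gives twice the area as |[(-10)·(-18) − 4·6] + [4·5 − (-14)·(-18)] + [(-14)·6 − (-10)·5]| = 110, so the area is 55.
Summing gcd(|Δx|,|Δy|) over the edges gives the boundary count: gcd(14,24) + gcd(18,23) + gcd(4,1) = 2+1+1 = 4.
Scaling by 4 multiplies the area by 4² = 16 (so the new area is 880) and multiplies the boundary lattice-point count by 4, giving 16.
By Pick's theorem, the interior count of the dilated polygon is 880 − 16/2 + 1 = 873.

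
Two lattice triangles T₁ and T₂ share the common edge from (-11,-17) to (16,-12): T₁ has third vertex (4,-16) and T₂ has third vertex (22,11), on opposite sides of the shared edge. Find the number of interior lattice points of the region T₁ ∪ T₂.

317

The union is the simple quadrilateral with vertices (-11,-17), (4,-16), (16,-12), (22,11) in order.
The shoelace formula gives twice the area as |[(-11)·(-16) − 4·(-17)] + [4·(-12) − 16·(-16)] + [16·11 − 22·(-12)] + [22·(-17) − (-11)·11]| = 639, so the area is 319.5.
Summing gcd(|Δx|,|Δy|) over the edges gives the boundary count: gcd(15,1) + gcd(12,4) + gcd(6,23) + gcd(33,28) = 1+4+1+1 = 7.
By Pick's theorem I = A − B/2 + 1 = 319.5 − 7/2 + 1 = 317.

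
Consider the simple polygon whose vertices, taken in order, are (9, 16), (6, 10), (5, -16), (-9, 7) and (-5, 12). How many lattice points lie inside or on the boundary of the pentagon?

By the shoelace formula, twice the signed area is |[9·10 − 6·16] + [6·(-16) − 5·10] + [5·7 − (-9)·(-16)] + [(-9)·12 − (-5)·7] + [(-5)·16 − 9·12]| = 522, so the area is 261.
The number of boundary lattice points is Σ gcd(|Δx|,|Δy|) = gcd(3,6) + gcd(1,26) + gcd(14,23) + gcd(4,5) + gcd(14,4) = 3+1+1+1+2 = 8.
Pick's theorem gives I = A − B/2 + 1 = 261 − 8/2 + 1 = 258, so the closed region contains I + B = 258 + 8 = 266 lattice points.

266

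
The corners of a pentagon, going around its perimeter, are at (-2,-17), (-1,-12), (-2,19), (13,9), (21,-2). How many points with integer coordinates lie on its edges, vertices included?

9

The number of boundary lattice points is Σ gcd(|Δx|,|Δy|) = gcd(1,5) + gcd(1,31) + gcd(15,10) + gcd(8,11) + gcd(23,15) = 1+1+5+1+1 = 9.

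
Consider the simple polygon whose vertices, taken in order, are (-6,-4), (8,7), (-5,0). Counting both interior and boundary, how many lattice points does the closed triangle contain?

The shoelace formula gives twice the area as |[(-6)·7 − 8·(-4)] + [8·0 − (-5)·7] + [(-5)·(-4) − (-6)·0]| = 45, so the area is 22.5.
Summing gcd(|Δx|,|Δy|) over the edges gives the boundary count: gcd(14,11) + gcd(13,7) + gcd(1,4) = 1+1+1 = 3.
Pick's theorem gives I = A − B/2 + 1 = 22.5 − 3/2 + 1 = 22, so the closed region contains I + B = 22 + 3 = 25 lattice points.

25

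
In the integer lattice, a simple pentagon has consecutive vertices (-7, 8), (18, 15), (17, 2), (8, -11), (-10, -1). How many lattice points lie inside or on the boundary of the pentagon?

443

Using the shoelace formula, 2A = |[(-7)·15 − 18·8] + [18·2 − 17·15] + [17·(-11) − 8·2] + [8·(-1) − (-10)·(-11)] + [(-10)·8 − (-7)·(-1)]| = 876, so the area is 438.
The number of boundary lattice points is Σ gcd(|Δx|,|Δy|) = gcd(25,7) + gcd(1,13) + gcd(9,13) + gcd(18,10) + gcd(3,9) = 1+1+1+2+3 = 8.
Pick's theorem gives I = A − B/2 + 1 = 438 − 8/2 + 1 = 435, so the closed region contains I + B = 435 + 8 = 443 lattice points.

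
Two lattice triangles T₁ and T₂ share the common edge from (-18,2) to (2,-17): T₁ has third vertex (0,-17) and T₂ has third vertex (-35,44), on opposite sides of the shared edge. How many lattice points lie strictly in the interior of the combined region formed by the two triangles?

276

The union is the simple quadrilateral with vertices (-18,2), (0,-17), (2,-17), (-35,44) in order.
The shoelace formula gives twice the area as |[(-18)·(-17) − 0·2] + [0·(-17) − 2·(-17)] + [2·44 − (-35)·(-17)] + [(-35)·2 − (-18)·44]| = 555, so the area is 555/2.
Summing gcd(|Δx|,|Δy|) over the edges gives the boundary count: gcd(18,19) + gcd(2,0) + gcd(37,61) + gcd(17,42) = 1+2+1+1 = 5.
By Pick's theorem I = A − B/2 + 1 = 555/2 − 5/2 + 1 = 276.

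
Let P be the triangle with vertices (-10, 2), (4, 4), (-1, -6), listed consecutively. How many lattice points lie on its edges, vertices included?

8

Along each edge there are gcd(|Δx|,|Δy|)+1 lattice points, so counting each shared vertex once the boundary has gcd(14,2) + gcd(5,10) + gcd(9,8) = 2+5+1 = 8.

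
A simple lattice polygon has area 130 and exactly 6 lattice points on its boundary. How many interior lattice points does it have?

128

Pick's theorem A = I + B/2 − 1 rearranges to I = A − B/2 + 1 = 130 − 6/2 + 1 = 128.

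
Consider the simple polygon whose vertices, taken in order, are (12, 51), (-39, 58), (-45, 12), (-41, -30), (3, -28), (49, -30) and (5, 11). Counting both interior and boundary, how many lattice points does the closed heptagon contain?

Using the shoelace formula, 2A = |[12·58 − (-39)·51] + [(-39)·12 − (-45)·58] + [(-45)·(-30) − (-41)·12] + [(-41)·(-28) − 3·(-30)] + [3·(-30) − 49·(-28)] + [49·11 − 5·(-30)] + [5·51 − 12·11]| = 10001, so the area is 5000.5.
Summing gcd(|Δx|,|Δy|) over the edges gives the boundary count: gcd(51,7) + gcd(6,46) + gcd(4,42) + gcd(44,2) + gcd(46,2) + gcd(44,41) + gcd(7,40) = 1+2+2+2+2+1+1 = 11.
Pick's theorem gives I = A − B/2 + 1 = 5000.5 − 11/2 + 1 = 4996, so the closed region contains I + B = 4996 + 11 = 5007 lattice points.

5007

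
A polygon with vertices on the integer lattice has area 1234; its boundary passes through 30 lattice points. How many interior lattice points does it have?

Pick's theorem A = I + B/2 − 1 rearranges to I = A − B/2 + 1 = 1234 − 30/2 + 1 = 1220.

1220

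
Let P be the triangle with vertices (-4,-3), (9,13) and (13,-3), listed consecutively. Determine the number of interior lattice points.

126

By the shoelace formula, twice the signed area is |[(-4)·13 − 9·(-3)] + [9·(-3) − 13·13] + [13·(-3) − (-4)·(-3)]| = 272, so the area is 136.
Summing gcd(|Δx|,|Δy|) over the edges gives the boundary count: gcd(13,16) + gcd(4,16) + gcd(17,0) = 1+4+17 = 22.
Pick's theorem gives I = A − B/2 + 1 = 136 − 22/2 + 1 = 126.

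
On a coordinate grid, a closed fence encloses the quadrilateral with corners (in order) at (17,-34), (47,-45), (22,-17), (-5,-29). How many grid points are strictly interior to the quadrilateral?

The shoelace formula gives twice the area as |(17·(-45) − 47·(-34)) + (47·(-17) − 22·(-45)) + (22·(-29) − (-5)·(-17)) + ((-5)·(-34) − 17·(-29))| = 964, so the area is 482.
Along each edge there are gcd(|Δx|,|Δy|)+1 lattice points, so counting each shared vertex once the boundary has gcd(30,11) + gcd(25,28) + gcd(27,12) + gcd(22,5) = 1+1+3+1 = 6.
By Pick's theorem A = I + B/2 − 1, so I = 482 − 6/2 + 1 = 480.

480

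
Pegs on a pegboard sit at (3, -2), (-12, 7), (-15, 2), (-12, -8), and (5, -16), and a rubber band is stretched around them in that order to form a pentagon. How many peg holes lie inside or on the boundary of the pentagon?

251

By the shoelace formula, twice the signed area is |[3·7 − (-12)·(-2)] + [(-12)·2 − (-15)·7] + [(-15)·(-8) − (-12)·2] + [(-12)·(-16) − 5·(-8)] + [5·(-2) − 3·(-16)]| = 492, so the area is 246.
Summing gcd(|Δx|,|Δy|) over the edges gives the boundary count: gcd(15,9) + gcd(3,5) + gcd(3,10) + gcd(17,8) + gcd(2,14) = 3+1+1+1+2 = 8.
Pick's theorem gives I = A − B/2 + 1 = 246 − 8/2 + 1 = 243, so the closed region contains I + B = 243 + 8 = 251 lattice points.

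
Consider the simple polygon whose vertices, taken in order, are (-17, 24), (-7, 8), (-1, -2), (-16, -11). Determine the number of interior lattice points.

The shoelace formula gives twice the area as |[(-17)·8 − (-7)·24] + [(-7)·(-2) − (-1)·8] + [(-1)·(-11) − (-16)·(-2)] + [(-16)·24 − (-17)·(-11)]| = 538, so the area is 269.
The number of boundary lattice points is Σ gcd(|Δx|,|Δy|) = gcd(10,16) + gcd(6,10) + gcd(15,9) + gcd(1,35) = 2+2+3+1 = 8.
By Pick's theorem A = I + B/2 − 1, so I = 269 − 8/2 + 1 = 266.

266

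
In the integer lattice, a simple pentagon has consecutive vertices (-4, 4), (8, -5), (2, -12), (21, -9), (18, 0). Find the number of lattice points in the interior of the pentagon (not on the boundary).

Using the shoelace formula, 2A = |((-4)·(-5) − 8·4) + (8·(-12) − 2·(-5)) + (2·(-9) − 21·(-12)) + (21·0 − 18·(-9)) + (18·4 − (-4)·0)| = 370, so the area is 185.
Summing gcd(|Δx|,|Δy|) over the edges gives the boundary count: gcd(12,9) + gcd(6,7) + gcd(19,3) + gcd(3,9) + gcd(22,4) = 3+1+1+3+2 = 10.
By Pick's theorem A = I + B/2 − 1, so I = 185 − 10/2 + 1 = 181.

181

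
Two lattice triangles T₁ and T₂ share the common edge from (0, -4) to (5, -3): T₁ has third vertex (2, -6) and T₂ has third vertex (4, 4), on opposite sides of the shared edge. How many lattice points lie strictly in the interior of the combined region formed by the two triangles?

The union is the simple quadrilateral with vertices (0, -4), (2, -6), (5, -3), (4, 4) in order.
Using the shoelace formula, 2A = |(0·(-6) − 2·(-4)) + (2·(-3) − 5·(-6)) + (5·4 − 4·(-3)) + (4·(-4) − 0·4)| = 48, so the area is 24.
Summing gcd(|Δx|,|Δy|) over the edges gives the boundary count: gcd(2,2) + gcd(3,3) + gcd(1,7) + gcd(4,8) = 2+3+1+4 = 10.
By Pick's theorem I = A − B/2 + 1 = 24 − 10/2 + 1 = 20.

20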